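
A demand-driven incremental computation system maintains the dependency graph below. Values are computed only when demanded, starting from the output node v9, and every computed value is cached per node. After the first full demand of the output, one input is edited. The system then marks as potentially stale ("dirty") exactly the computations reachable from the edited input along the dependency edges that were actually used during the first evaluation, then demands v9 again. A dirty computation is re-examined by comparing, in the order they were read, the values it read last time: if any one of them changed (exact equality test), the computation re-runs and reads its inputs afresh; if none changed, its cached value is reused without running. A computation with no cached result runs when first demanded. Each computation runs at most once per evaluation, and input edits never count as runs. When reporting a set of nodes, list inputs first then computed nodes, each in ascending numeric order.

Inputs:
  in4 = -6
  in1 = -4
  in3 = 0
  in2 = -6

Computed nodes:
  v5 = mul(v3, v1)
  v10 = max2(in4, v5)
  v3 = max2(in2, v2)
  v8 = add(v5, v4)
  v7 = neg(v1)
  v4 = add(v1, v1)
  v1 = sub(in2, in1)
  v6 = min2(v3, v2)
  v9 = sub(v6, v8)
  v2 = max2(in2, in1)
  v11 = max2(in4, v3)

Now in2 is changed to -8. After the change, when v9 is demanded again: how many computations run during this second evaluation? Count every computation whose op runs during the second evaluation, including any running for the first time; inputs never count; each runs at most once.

Computations that run: v1, v2, v3, v4, v5, v8, v9 — 7 in total.
Key observation: the cutoff stops propagation at v6 — its inputs' values are unchanged, so it reuses its cache.

First evaluation (everything demanded from the output):
  v1 = sub(-6, -4) = -2
  v2 = max2(-6, -4) = -4
  v3 = max2(-6, -4) = -4
  v4 = add(-2, -2) = -4
  v5 = mul(-4, -2) = 8
  v6 = min2(-4, -4) = -4
  v8 = add(8, -4) = 4
  v9 = sub(-4, 4) = -8

Propagation after the edit:
  v1: runs — in2 -6->-8; result -4.
  v2: runs — in2 -6->-8; result -4 (same value as before).
  v3: runs — in2 -6->-8; result -4 (same value as before).
  v4: runs — v1 -2->-4; v1 -2->-4; result -8.
  v5: runs — v1 -2->-4; result 16.
  v6: checked — values it read are unchanged (v3 unchanged, v2 unchanged); reused cached -4 without running.
  v8: runs — v5 8->16; v4 -4->-8; result 8.
  v9: runs — v8 4->8; result -12.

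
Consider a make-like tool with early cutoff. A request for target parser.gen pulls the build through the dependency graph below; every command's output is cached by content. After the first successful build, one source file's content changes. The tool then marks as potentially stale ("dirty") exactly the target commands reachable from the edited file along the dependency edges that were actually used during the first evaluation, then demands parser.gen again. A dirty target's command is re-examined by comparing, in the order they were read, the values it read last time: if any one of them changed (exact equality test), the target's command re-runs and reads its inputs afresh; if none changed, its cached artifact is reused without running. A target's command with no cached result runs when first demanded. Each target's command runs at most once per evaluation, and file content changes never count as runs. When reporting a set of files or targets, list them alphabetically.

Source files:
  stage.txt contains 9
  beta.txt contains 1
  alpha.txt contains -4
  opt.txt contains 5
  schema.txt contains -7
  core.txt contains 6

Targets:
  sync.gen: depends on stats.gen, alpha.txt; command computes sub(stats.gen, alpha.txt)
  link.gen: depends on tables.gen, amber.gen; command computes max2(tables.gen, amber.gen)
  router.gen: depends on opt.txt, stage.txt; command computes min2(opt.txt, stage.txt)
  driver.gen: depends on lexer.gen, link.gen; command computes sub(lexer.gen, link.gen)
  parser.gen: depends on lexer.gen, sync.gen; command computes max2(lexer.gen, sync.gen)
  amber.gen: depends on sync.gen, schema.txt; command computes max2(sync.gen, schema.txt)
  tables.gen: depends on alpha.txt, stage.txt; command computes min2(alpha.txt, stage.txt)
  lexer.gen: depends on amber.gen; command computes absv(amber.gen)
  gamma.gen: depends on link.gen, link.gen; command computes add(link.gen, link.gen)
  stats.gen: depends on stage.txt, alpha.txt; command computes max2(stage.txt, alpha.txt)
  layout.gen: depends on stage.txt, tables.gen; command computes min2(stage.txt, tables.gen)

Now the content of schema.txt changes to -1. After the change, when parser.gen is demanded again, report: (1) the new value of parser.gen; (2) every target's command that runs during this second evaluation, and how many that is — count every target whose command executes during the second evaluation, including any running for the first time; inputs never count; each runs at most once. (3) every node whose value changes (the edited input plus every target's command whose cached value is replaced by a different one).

Demanding parser.gen again yields 13.
1 target commands run: amber.gen.
The nodes whose values change: schema.txt.
Note the absorption at amber.gen: it re-runs yet its value is the same, leaving the output's value untouched.

First demand of the output computes:
  stats.gen = max2(9, -4) = 9
  sync.gen = sub(9, -4) = 13
  amber.gen = max2(13, -7) = 13
  lexer.gen = absv(13) = 13
  parser.gen = max2(13, 13) = 13

After the edit, cleaning proceeds:
  amber.gen: a read changed (schema.txt -7->-1) — executes, giving 13 — identical to its old value.
  lexer.gen: dirty, but its reads are unchanged (amber.gen unchanged); cached 13 stands.
  parser.gen: dirty, but its reads are unchanged (lexer.gen unchanged, sync.gen unchanged); cached 13 stands.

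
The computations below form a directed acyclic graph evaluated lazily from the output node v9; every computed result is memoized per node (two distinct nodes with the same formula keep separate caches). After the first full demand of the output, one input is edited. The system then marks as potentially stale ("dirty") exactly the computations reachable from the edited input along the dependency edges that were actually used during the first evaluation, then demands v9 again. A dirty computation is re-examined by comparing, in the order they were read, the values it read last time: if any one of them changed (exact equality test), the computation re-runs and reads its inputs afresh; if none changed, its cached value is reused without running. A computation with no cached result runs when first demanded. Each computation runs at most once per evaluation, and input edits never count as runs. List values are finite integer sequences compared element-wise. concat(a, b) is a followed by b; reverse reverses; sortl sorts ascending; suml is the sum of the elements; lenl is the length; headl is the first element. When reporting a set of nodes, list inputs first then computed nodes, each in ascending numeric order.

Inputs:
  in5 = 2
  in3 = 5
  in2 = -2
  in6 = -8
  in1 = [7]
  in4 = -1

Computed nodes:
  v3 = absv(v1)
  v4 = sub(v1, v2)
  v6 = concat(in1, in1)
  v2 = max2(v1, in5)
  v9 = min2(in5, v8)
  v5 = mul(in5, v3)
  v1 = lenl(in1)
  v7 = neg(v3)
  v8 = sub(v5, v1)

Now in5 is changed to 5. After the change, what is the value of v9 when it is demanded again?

First demand of the output computes:
  v1 = lenl([7]) = 1
  v3 = absv(1) = 1
  v5 = mul(2, 1) = 2
  v8 = sub(2, 1) = 1
  v9 = min2(2, 1) = 1

After the edit, cleaning proceeds:
  v5: a read changed (in5 2->5) — executes, giving 5.
  v8: a read changed (v5 2->5) — executes, giving 4.
  v9: a read changed (in5 2->5; v8 1->4) — executes, giving 4.

Demanding v9 again yields 4.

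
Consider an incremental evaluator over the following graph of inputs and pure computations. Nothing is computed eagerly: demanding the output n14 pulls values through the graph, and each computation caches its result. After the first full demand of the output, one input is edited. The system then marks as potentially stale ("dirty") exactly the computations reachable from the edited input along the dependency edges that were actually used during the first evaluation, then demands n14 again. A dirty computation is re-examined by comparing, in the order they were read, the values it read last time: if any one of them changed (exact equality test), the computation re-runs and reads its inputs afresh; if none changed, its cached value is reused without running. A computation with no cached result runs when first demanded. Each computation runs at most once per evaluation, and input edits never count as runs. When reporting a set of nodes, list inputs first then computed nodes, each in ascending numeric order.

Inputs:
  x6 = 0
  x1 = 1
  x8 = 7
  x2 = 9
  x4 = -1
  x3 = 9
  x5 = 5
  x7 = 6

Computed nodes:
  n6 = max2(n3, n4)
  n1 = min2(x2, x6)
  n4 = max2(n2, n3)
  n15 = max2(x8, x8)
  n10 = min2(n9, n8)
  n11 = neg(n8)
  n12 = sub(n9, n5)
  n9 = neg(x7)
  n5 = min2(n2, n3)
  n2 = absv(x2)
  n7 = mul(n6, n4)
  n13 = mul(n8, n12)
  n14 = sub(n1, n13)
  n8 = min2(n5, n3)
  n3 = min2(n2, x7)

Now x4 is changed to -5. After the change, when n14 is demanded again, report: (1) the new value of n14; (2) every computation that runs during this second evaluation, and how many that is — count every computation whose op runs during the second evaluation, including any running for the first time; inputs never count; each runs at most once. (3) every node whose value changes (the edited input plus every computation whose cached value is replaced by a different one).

Initial pass — values computed on the first demand:
  n1 = min2(9, 0) = 0
  n2 = absv(9) = 9
  n3 = min2(9, 6) = 6
  n5 = min2(9, 6) = 6
  n8 = min2(6, 6) = 6
  n9 = neg(6) = -6
  n12 = sub(-6, 6) = -12
  n13 = mul(6, -12) = -72
  n14 = sub(0, -72) = 72

Second demand — change propagation:
  no demanded computation ever read x4, so the edit dirties nothing and nothing runs.

The important point: nothing the output needs ever reads x4, so the edit is invisible to it.

n14 now evaluates to 72.
Run set: none (0 run).
Changed values: x4.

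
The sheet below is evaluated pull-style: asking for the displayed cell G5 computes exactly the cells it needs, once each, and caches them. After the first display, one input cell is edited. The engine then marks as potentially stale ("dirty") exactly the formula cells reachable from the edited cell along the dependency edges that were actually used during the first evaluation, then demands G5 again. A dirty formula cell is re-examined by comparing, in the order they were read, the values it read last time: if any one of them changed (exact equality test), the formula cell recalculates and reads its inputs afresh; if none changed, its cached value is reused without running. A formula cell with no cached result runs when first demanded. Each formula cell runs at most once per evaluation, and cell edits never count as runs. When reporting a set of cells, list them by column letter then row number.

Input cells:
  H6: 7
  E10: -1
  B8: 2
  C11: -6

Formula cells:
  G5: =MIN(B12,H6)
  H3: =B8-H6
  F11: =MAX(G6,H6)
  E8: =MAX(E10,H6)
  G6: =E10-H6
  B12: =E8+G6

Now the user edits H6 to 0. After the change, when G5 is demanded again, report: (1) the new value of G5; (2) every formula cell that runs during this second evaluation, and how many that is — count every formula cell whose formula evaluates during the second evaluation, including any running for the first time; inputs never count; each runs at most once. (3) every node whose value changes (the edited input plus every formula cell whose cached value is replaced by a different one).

First demand of the output computes:
  E8 = MAX(-1, 7) = 7
  G6 = -1 - 7 = -8
  B12 = 7 + -8 = -1
  G5 = MIN(-1, 7) = -1

After the edit, cleaning proceeds:
  E8: a read changed (H6 7->0) — executes, giving 0.
  G6: a read changed (H6 7->0) — executes, giving -1.
  B12: a read changed (E8 7->0; G6 -8->-1) — executes, giving -1 — identical to its old value.
  G5: a read changed (H6 7->0) — executes, giving -1 — identical to its old value.

Demanding G5 again yields -1.
4 formula cells run: B12, E8, G5, G6.
The nodes whose values change: E8, G6, H6.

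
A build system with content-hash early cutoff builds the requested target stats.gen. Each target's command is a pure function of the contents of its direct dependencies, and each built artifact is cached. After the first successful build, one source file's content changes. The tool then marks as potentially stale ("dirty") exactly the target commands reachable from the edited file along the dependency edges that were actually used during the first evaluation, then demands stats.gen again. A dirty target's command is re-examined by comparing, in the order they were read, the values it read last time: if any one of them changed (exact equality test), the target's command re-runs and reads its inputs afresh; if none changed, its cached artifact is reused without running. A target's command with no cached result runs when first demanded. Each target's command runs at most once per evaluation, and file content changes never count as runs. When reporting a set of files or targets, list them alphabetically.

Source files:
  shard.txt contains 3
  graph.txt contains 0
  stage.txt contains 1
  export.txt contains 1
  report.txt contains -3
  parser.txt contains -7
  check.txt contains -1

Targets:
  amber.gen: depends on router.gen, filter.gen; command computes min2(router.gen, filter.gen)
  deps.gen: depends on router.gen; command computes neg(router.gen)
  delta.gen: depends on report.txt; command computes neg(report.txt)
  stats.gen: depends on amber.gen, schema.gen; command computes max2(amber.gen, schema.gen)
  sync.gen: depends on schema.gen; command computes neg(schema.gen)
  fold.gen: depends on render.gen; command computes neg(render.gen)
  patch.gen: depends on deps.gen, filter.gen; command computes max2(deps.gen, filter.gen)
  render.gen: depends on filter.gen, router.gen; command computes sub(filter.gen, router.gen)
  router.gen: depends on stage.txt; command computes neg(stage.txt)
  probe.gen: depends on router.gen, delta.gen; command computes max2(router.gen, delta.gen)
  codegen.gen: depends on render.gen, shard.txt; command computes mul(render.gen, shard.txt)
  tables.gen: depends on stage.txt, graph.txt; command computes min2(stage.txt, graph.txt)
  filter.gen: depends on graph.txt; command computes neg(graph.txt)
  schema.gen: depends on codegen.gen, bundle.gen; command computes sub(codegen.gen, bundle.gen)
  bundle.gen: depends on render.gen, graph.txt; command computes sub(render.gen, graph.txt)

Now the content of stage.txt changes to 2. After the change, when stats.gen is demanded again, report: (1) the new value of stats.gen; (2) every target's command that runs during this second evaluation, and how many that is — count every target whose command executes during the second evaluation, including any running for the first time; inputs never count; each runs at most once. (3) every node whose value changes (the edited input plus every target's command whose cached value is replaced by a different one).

New value of stats.gen: 4.
Target commands that run: amber.gen, bundle.gen, codegen.gen, render.gen, router.gen, schema.gen, stats.gen — 7 in total.
Values that change: amber.gen, bundle.gen, codegen.gen, render.gen, router.gen, schema.gen, stage.txt, stats.gen.

First evaluation (everything demanded from the output):
  filter.gen = neg(0) = 0
  router.gen = neg(1) = -1
  amber.gen = min2(-1, 0) = -1
  render.gen = sub(0, -1) = 1
  bundle.gen = sub(1, 0) = 1
  codegen.gen = mul(1, 3) = 3
  schema.gen = sub(3, 1) = 2
  stats.gen = max2(-1, 2) = 2

Propagation after the edit:
  router.gen: runs — stage.txt 1->2; result -2.
  amber.gen: runs — router.gen -1->-2; result -2.
  render.gen: runs — router.gen -1->-2; result 2.
  bundle.gen: runs — render.gen 1->2; result 2.
  codegen.gen: runs — render.gen 1->2; result 6.
  schema.gen: runs — codegen.gen 3->6; bundle.gen 1->2; result 4.
  stats.gen: runs — amber.gen -1->-2; schema.gen 2->4; result 4.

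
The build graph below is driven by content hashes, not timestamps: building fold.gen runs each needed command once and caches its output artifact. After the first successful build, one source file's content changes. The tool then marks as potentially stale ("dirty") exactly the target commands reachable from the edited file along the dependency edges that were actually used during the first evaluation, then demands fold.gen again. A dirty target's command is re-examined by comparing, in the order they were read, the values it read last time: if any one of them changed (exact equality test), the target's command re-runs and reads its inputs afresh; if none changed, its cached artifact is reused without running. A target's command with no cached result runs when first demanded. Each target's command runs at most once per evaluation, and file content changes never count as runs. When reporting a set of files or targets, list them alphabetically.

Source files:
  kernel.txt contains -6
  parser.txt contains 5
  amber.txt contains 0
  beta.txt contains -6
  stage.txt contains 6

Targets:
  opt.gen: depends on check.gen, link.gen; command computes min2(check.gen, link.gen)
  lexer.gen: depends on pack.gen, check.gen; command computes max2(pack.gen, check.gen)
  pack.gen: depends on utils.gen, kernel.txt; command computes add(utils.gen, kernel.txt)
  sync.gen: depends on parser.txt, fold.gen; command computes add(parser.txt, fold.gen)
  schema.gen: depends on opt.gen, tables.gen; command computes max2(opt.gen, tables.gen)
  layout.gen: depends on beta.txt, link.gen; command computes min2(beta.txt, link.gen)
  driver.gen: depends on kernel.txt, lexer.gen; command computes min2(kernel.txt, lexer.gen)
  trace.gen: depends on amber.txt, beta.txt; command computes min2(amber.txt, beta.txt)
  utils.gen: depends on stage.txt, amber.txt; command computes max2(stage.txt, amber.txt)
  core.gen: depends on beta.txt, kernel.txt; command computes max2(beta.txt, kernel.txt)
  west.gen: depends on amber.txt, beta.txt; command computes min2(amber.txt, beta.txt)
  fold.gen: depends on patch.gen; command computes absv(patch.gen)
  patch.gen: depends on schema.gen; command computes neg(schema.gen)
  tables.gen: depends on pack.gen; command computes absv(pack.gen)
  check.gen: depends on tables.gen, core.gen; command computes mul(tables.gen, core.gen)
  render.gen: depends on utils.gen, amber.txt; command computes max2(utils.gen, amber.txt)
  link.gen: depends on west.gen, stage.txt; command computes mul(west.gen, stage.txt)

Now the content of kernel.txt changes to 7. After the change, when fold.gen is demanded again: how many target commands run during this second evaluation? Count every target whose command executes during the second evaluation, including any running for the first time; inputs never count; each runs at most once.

Initial pass — values computed on the first demand:
  core.gen = max2(-6, -6) = -6
  utils.gen = max2(6, 0) = 6
  pack.gen = add(6, -6) = 0
  tables.gen = absv(0) = 0
  check.gen = mul(0, -6) = 0
  west.gen = min2(0, -6) = -6
  link.gen = mul(-6, 6) = -36
  opt.gen = min2(0, -36) = -36
  schema.gen = max2(-36, 0) = 0
  patch.gen = neg(0) = 0
  fold.gen = absv(0) = 0

Second demand — change propagation:
  core.gen: re-runs because kernel.txt -6->7; new result 7.
  pack.gen: re-runs because kernel.txt -6->7; new result 13.
  tables.gen: re-runs because pack.gen 0->13; new result 13.
  check.gen: re-runs because tables.gen 0->13; core.gen -6->7; new result 91.
  opt.gen: re-runs because check.gen 0->91; new result -36 (unchanged).
  schema.gen: re-runs because tables.gen 0->13; new result 13.
  patch.gen: re-runs because schema.gen 0->13; new result -13.
  fold.gen: re-runs because patch.gen 0->-13; new result 13.

Run set: check.gen, core.gen, fold.gen, opt.gen, pack.gen, patch.gen, schema.gen, tables.gen (8 run).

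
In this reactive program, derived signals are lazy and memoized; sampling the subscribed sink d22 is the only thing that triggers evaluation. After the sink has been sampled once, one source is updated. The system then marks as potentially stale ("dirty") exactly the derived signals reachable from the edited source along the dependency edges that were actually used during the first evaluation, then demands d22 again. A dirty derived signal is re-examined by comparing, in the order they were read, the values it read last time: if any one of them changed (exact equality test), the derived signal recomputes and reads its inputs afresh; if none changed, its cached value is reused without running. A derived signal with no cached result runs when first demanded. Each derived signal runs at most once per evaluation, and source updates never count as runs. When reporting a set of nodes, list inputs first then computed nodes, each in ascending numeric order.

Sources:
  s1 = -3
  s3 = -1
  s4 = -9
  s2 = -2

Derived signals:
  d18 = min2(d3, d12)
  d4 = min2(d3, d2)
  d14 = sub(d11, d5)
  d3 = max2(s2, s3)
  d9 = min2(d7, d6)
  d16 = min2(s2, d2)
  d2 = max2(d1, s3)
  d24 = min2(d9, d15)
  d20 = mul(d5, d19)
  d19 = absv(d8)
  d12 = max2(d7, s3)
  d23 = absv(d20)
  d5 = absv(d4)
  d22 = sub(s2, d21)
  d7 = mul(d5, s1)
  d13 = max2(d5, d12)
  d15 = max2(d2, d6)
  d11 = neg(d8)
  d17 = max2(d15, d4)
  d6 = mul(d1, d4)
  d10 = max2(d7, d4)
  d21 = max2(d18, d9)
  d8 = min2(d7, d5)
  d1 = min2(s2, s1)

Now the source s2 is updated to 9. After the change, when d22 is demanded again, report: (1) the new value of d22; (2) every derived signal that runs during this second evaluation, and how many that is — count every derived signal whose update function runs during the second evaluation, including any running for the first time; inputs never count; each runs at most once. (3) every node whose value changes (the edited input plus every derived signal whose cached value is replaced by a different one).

Demanding d22 again yields 10.
5 derived signals run: d1, d3, d4, d18, d22.
The nodes whose values change: s2, d3, d22.
Note where the cutoff bites: d2 is checked, finds nothing changed, and keeps its cache.

First demand of the output computes:
  d1 = min2(-2, -3) = -3
  d2 = max2(-3, -1) = -1
  d3 = max2(-2, -1) = -1
  d4 = min2(-1, -1) = -1
  d5 = absv(-1) = 1
  d6 = mul(-3, -1) = 3
  d7 = mul(1, -3) = -3
  d9 = min2(-3, 3) = -3
  d12 = max2(-3, -1) = -1
  d18 = min2(-1, -1) = -1
  d21 = max2(-1, -3) = -1
  d22 = sub(-2, -1) = -1

After the edit, cleaning proceeds:
  d1: a read changed (s2 -2->9) — executes, giving -3 — identical to its old value.
  d2: dirty, but its reads are unchanged (d1 unchanged, s3 unchanged); cached -1 stands.
  d3: a read changed (s2 -2->9) — executes, giving 9.
  d4: a read changed (d3 -1->9) — executes, giving -1 — identical to its old value.
  d5: dirty, but its reads are unchanged (d4 unchanged); cached 1 stands.
  d6: dirty, but its reads are unchanged (d1 unchanged, d4 unchanged); cached 3 stands.
  d7: dirty, but its reads are unchanged (d5 unchanged, s1 unchanged); cached -3 stands.
  d9: dirty, but its reads are unchanged (d7 unchanged, d6 unchanged); cached -3 stands.
  d12: dirty, but its reads are unchanged (d7 unchanged, s3 unchanged); cached -1 stands.
  d18: a read changed (d3 -1->9) — executes, giving -1 — identical to its old value.
  d21: dirty, but its reads are unchanged (d18 unchanged, d9 unchanged); cached -1 stands.
  d22: a read changed (s2 -2->9) — executes, giving 10.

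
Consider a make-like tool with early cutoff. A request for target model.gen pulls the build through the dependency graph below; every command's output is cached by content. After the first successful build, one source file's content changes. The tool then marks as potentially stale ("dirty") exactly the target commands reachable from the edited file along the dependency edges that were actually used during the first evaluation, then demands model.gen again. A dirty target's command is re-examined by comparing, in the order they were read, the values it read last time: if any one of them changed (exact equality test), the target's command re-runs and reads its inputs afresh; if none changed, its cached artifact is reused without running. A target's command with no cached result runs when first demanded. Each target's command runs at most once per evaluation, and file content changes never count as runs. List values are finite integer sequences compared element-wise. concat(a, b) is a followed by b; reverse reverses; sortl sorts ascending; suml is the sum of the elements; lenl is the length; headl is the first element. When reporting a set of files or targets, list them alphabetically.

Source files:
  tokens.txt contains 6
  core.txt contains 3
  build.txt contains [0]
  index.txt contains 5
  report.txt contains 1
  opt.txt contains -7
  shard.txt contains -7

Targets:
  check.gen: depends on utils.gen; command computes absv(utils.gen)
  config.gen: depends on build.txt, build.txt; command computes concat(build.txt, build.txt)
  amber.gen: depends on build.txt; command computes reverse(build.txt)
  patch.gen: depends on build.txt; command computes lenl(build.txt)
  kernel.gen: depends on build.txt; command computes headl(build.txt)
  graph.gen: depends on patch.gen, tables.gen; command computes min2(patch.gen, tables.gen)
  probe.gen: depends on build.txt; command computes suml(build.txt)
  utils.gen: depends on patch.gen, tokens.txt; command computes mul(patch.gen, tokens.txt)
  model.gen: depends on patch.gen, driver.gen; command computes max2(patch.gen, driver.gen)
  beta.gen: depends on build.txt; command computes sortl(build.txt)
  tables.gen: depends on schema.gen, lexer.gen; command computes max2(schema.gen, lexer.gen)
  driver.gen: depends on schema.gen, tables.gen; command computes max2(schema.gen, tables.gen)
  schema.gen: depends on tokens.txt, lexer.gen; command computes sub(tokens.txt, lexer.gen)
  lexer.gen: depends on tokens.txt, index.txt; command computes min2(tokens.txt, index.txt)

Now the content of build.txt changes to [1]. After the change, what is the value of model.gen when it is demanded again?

Demanding model.gen again yields 5.
Note the absorption at patch.gen: it re-runs yet its value is the same, leaving the output's value untouched.

First demand of the output computes:
  lexer.gen = min2(6, 5) = 5
  patch.gen = lenl([0]) = 1
  schema.gen = sub(6, 5) = 1
  tables.gen = max2(1, 5) = 5
  driver.gen = max2(1, 5) = 5
  model.gen = max2(1, 5) = 5

After the edit, cleaning proceeds:
  patch.gen: a read changed (build.txt [0]->[1]) — executes, giving 1 — identical to its old value.
  model.gen: dirty, but its reads are unchanged (patch.gen unchanged, driver.gen unchanged); cached 5 stands.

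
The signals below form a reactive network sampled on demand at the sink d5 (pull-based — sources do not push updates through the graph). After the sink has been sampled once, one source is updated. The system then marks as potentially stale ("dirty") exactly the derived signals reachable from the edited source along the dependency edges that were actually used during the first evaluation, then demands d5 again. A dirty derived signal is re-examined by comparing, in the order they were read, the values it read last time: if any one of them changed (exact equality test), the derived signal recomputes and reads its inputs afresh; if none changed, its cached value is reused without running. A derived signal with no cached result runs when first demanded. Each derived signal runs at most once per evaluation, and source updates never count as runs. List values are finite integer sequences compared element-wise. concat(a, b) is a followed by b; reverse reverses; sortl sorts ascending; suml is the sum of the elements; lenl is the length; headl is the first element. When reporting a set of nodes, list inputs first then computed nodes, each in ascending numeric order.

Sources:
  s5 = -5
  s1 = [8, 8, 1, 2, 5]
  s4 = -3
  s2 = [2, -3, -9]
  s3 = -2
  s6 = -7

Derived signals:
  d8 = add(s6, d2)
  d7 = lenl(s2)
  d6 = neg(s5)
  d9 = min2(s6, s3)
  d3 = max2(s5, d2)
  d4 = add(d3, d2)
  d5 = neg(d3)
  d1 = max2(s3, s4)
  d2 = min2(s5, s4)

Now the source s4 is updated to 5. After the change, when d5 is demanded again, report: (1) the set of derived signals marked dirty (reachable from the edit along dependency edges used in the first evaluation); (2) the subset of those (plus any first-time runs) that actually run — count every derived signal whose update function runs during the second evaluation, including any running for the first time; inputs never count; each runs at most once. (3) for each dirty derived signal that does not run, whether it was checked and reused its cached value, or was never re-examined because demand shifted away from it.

Dirty set: d2, d3, d5.
Run set: d2 (1 run).
Re-examined without running (cache reused): d3, d5.
The important point: d2 recomputes to an identical value, and the output ends up unchanged.

Initial pass — values computed on the first demand:
  d2 = min2(-5, -3) = -5
  d3 = max2(-5, -5) = -5
  d5 = neg(-5) = 5

Second demand — change propagation:
  d2: re-runs because s4 -3->5; new result -5 (unchanged).
  d3: re-examined; everything it read last time is the same (s5 unchanged, d2 unchanged) — cache -5 kept, no run.
  d5: re-examined; everything it read last time is the same (d3 unchanged) — cache 5 kept, no run.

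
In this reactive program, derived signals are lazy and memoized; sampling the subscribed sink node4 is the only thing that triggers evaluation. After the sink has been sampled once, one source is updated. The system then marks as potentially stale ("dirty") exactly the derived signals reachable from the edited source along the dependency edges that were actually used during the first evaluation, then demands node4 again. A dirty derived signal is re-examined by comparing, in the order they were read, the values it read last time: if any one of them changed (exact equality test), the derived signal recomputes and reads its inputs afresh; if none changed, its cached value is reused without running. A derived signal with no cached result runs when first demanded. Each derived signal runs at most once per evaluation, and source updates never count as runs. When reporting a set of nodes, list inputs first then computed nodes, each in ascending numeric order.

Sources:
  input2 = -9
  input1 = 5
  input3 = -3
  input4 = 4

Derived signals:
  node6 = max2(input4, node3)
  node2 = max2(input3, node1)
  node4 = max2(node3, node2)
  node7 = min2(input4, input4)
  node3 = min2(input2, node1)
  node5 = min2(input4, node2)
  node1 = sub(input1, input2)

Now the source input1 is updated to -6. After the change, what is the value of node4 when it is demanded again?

Demanding node4 again yields 3.

First demand of the output computes:
  node1 = sub(5, -9) = 14
  node2 = max2(-3, 14) = 14
  node3 = min2(-9, 14) = -9
  node4 = max2(-9, 14) = 14

After the edit, cleaning proceeds:
  node1: a read changed (input1 5->-6) — executes, giving 3.
  node2: a read changed (node1 14->3) — executes, giving 3.
  node3: a read changed (node1 14->3) — executes, giving -9 — identical to its old value.
  node4: a read changed (node2 14->3) — executes, giving 3.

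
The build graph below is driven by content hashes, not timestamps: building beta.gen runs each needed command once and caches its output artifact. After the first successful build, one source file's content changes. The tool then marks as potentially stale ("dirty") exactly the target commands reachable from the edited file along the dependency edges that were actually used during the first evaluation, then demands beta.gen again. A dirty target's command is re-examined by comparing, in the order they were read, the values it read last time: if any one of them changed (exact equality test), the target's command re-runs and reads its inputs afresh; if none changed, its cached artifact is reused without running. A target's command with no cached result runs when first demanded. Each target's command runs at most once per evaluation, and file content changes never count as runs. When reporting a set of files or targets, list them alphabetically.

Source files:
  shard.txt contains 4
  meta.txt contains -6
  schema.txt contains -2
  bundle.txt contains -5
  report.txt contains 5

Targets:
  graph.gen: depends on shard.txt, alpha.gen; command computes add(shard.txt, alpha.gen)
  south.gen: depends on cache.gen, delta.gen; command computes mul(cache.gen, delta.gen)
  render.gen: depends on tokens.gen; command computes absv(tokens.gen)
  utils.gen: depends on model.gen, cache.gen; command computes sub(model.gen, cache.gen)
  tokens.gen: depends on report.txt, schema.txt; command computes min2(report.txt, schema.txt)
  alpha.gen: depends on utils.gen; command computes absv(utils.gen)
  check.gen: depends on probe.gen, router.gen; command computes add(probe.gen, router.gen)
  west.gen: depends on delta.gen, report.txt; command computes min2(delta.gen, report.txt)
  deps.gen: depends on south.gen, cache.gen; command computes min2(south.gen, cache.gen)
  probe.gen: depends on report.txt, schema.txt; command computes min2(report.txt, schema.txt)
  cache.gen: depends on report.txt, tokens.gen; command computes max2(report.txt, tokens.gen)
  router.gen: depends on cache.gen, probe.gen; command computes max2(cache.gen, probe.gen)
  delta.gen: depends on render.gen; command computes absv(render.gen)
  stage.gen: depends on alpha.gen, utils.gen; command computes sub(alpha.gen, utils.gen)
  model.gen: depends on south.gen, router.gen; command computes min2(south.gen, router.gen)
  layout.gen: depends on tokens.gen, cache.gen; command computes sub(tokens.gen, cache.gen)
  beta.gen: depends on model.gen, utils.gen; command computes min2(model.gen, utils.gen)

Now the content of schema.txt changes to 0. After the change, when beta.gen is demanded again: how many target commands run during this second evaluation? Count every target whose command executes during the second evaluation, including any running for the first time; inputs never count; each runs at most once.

Initial pass — values computed on the first demand:
  probe.gen = min2(5, -2) = -2
  tokens.gen = min2(5, -2) = -2
  cache.gen = max2(5, -2) = 5
  render.gen = absv(-2) = 2
  delta.gen = absv(2) = 2
  router.gen = max2(5, -2) = 5
  south.gen = mul(5, 2) = 10
  model.gen = min2(10, 5) = 5
  utils.gen = sub(5, 5) = 0
  beta.gen = min2(5, 0) = 0

Second demand — change propagation:
  probe.gen: re-runs because schema.txt -2->0; new result 0.
  tokens.gen: re-runs because schema.txt -2->0; new result 0.
  cache.gen: re-runs because tokens.gen -2->0; new result 5 (unchanged).
  render.gen: re-runs because tokens.gen -2->0; new result 0.
  delta.gen: re-runs because render.gen 2->0; new result 0.
  router.gen: re-runs because probe.gen -2->0; new result 5 (unchanged).
  south.gen: re-runs because delta.gen 2->0; new result 0.
  model.gen: re-runs because south.gen 10->0; new result 0.
  utils.gen: re-runs because model.gen 5->0; new result -5.
  beta.gen: re-runs because model.gen 5->0; utils.gen 0->-5; new result -5.

Run set: beta.gen, cache.gen, delta.gen, model.gen, probe.gen, render.gen, router.gen, south.gen, tokens.gen, utils.gen (10 run).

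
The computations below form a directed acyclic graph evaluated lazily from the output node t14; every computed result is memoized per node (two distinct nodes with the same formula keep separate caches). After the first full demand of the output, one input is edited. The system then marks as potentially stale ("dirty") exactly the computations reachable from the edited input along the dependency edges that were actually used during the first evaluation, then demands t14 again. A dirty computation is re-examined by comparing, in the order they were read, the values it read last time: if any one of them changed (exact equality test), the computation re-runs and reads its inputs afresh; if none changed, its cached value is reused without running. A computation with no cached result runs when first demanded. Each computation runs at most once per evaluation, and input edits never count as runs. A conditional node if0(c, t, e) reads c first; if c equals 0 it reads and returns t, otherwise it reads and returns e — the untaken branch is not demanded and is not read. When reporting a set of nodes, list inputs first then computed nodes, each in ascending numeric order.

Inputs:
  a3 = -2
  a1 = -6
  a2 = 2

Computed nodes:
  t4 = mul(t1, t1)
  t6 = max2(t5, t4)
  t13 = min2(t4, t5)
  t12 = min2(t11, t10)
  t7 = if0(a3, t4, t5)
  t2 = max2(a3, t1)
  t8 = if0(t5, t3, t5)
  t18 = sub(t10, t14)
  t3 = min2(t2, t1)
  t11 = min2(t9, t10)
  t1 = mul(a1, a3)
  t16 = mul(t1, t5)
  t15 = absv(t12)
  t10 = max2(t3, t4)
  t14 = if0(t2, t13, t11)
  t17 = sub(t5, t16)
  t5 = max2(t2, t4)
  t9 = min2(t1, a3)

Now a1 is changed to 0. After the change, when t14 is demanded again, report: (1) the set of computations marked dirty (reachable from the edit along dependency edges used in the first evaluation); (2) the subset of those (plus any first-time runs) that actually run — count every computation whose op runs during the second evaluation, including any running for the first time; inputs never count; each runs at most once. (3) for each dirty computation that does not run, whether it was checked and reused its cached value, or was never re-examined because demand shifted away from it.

First demand of the output computes:
  t1 = mul(-6, -2) = 12
  t2 = max2(-2, 12) = 12
  t3 = min2(12, 12) = 12
  t4 = mul(12, 12) = 144
  t9 = min2(12, -2) = -2
  t10 = max2(12, 144) = 144
  t11 = min2(-2, 144) = -2
  t14 = if0(t2=12 -> else branch t11) = -2

After the edit, cleaning proceeds:
  t1: a read changed (a1 -6->0) — executes, giving 0.
  t2: a read changed (t1 12->0) — executes, giving 0.
  t3: stays stale; no demand reaches it after the flip.
  t4: a read changed (t1 12->0; t1 12->0) — executes, giving 0.
  t5: had never run; runs now, result 0.
  t9: stays stale; no demand reaches it after the flip.
  t10: stays stale; no demand reaches it after the flip.
  t11: stays stale; no demand reaches it after the flip.
  t13: had never run; runs now, result 0.
  t14: a read changed (t2 12->0) — executes, giving 0.

Note the branch switch — demand abandons t3, t9, t10, t11, which are never re-examined.

The edit dirties: t1, t2, t3, t4, t9, t10, t11, t14.
6 computations run: t1, t2, t4, t5, t13, t14.
Unvisited dirty nodes (no longer demanded): t3, t9, t10, t11.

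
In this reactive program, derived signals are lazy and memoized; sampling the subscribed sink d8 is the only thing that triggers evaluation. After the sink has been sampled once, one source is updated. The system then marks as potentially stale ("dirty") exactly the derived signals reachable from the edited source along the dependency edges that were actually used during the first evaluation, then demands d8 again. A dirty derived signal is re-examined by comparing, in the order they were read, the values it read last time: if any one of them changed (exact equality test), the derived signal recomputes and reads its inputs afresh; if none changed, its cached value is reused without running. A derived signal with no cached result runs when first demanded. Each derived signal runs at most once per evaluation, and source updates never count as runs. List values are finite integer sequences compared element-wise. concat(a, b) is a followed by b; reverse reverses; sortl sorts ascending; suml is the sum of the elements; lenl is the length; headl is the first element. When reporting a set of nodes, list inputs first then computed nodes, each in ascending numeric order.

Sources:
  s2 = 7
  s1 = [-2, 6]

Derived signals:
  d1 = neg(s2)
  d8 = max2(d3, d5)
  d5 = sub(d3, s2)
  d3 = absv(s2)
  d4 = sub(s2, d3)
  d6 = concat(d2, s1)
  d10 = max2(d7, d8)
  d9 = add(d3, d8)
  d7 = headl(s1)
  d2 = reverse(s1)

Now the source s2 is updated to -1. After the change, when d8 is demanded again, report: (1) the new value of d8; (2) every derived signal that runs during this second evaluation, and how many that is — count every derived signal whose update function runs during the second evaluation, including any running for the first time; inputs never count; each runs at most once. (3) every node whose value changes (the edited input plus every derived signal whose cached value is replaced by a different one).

Demanding d8 again yields 2.
3 derived signals run: d3, d5, d8.
The nodes whose values change: s2, d3, d5, d8.

First demand of the output computes:
  d3 = absv(7) = 7
  d5 = sub(7, 7) = 0
  d8 = max2(7, 0) = 7

After the edit, cleaning proceeds:
  d3: a read changed (s2 7->-1) — executes, giving 1.
  d5: a read changed (d3 7->1; s2 7->-1) — executes, giving 2.
  d8: a read changed (d3 7->1; d5 0->2) — executes, giving 2.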